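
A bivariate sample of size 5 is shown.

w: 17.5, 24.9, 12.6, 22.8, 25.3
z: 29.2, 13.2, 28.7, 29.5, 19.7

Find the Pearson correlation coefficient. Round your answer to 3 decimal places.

-0.678

n = 5, Σw = 103.1, Σz = 120.3, Σw² = 2244.95, Σz² = 3108.91, Σwz = 2372.31
nΣwz − ΣwΣz = 11861.55 − 12402.93 = -541.38
nΣw² − (Σw)² = 11224.75 − 10629.61 = 595.14; nΣz² − (Σz)² = 15544.55 − 14472.09 = 1072.46
r = -541.38 / √(595.14 × 1072.46) = -541.38 / 798.9142 ≈ -0.678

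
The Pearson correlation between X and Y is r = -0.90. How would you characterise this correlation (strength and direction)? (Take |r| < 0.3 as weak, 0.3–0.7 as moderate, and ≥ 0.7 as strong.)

r = -0.90 < 0 so the relationship is negative.
|r| = 0.90, which falls in the strong range.

strong negative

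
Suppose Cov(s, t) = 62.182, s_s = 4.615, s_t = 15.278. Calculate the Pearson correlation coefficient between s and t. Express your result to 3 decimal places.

r = Cov(s,t) / (s_s · s_t) = 62.182 / (4.615 × 15.278)
  = 62.182 / 70.5080 ≈ 0.882

0.882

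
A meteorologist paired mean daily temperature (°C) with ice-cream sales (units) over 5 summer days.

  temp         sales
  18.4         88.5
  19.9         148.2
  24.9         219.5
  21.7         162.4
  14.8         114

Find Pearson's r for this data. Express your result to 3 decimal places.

0.860

n = 5, Σx = 99.7, Σy = 732.6, Σx² = 2044.51, Σy² = 117345.5, Σxy = 15254.41
nΣxy − ΣxΣy = 76272.05 − 73040.22 = 3231.83
nΣx² − (Σx)² = 10222.55 − 9940.09 = 282.46; nΣy² − (Σy)² = 586727.5 − 536702.76 = 50024.74
r = 3231.83 / √(282.46 × 50024.74) = 3231.83 / 3758.9876 ≈ 0.860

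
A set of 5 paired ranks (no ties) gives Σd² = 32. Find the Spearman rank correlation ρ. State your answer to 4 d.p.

ρ = 1 − 6Σd² / [n(n²−1)] = 1 − 6×32 / (5×24)
  = 1 − 192/120 = 1 − 1.60000 ≈ -0.6000

-0.6000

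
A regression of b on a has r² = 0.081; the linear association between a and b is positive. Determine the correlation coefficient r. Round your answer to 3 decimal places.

|r| = √0.081 = 0.285
The association is positive, so r = 0.285.

0.285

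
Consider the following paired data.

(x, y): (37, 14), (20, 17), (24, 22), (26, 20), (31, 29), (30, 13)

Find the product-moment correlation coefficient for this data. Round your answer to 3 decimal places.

-0.142

n = 6, Σx = 168, Σy = 115, Σx² = 4882, Σy² = 2379, Σxy = 3195
nΣxy − ΣxΣy = 19170 − 19320 = -150
nΣx² − (Σx)² = 29292 − 28224 = 1068; nΣy² − (Σy)² = 14274 − 13225 = 1049
r = -150 / √(1068 × 1049) = -150 / 1058.4574 ≈ -0.142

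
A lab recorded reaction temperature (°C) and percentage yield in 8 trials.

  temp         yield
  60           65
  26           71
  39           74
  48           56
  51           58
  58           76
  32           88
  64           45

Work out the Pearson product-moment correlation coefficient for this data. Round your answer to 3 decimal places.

n = 8, Σx = 378, Σy = 533, Σx² = 19186, Σy² = 36787, Σxy = 24382
nΣxy − ΣxΣy = 195056 − 201474 = -6418
nΣx² − (Σx)² = 153488 − 142884 = 10604; nΣy² − (Σy)² = 294296 − 284089 = 10207
r = -6418 / √(10604 × 10207) = -6418 / 10403.6065 ≈ -0.617

-0.617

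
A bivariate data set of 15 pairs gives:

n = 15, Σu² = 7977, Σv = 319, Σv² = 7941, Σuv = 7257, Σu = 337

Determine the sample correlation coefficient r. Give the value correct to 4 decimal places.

r = (nΣuv − ΣuΣv) / √[(nΣu² − (Σu)²)(nΣv² − (Σv)²)]
Numerator: 15×7257 − 337×319 = 1352
Denominator: √[(119655 − 113569)(119115 − 101761)] = √[6086 × 17354] = 10276.9861
r = 1352 / 10276.9861 ≈ 0.1316

0.1316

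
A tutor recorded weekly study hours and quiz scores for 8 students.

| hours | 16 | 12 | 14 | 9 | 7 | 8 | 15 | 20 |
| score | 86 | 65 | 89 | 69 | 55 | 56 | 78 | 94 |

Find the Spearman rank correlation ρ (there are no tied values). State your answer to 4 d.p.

Rank hours: 7, 4, 5, 3, 1, 2, 6, 8
Rank score: 6, 3, 7, 4, 1, 2, 5, 8
d = rank(hours) − rank(score): 1, 1, -2, -1, 0, 0, 1, 0; Σd² = 8
ρ = 1 − 6Σd² / [n(n²−1)] = 1 − 6×8 / (8×63) = 1 − 48/504 ≈ 0.9048

0.9048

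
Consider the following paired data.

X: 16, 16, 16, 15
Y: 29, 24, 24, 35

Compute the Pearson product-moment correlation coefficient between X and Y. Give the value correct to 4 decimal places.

n = 4, ΣX = 63, ΣY = 112, ΣX² = 993, ΣY² = 3218, ΣXY = 1757
nΣXY − ΣXΣY = 7028 − 7056 = -28
nΣX² − (ΣX)² = 3972 − 3969 = 3; nΣY² − (ΣY)² = 12872 − 12544 = 328
r = -28 / √(3 × 328) = -28 / 31.3688 ≈ -0.8926

-0.8926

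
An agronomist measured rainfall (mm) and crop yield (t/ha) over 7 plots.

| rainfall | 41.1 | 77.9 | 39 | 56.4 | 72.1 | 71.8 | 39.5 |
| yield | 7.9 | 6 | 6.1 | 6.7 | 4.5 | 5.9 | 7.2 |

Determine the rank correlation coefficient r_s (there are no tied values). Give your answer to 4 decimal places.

Rank rainfall: 3, 7, 1, 4, 6, 5, 2
Rank yield: 7, 3, 4, 5, 1, 2, 6
d = rank(rainfall) − rank(yield): -4, 4, -3, -1, 5, 3, -4; Σd² = 92
ρ = 1 − 6Σd² / [n(n²−1)] = 1 − 6×92 / (7×48) = 1 − 552/336 ≈ -0.6429

-0.6429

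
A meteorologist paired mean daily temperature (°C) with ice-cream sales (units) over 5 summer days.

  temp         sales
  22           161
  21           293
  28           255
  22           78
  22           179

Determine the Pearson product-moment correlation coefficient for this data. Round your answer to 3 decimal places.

n = 5, Σx = 115, Σy = 966, Σx² = 2677, Σy² = 214920, Σxy = 22489
nΣxy − ΣxΣy = 112445 − 111090 = 1355
nΣx² − (Σx)² = 13385 − 13225 = 160; nΣy² − (Σy)² = 1074600 − 933156 = 141444
r = 1355 / √(160 × 141444) = 1355 / 4757.2093 ≈ 0.285

0.285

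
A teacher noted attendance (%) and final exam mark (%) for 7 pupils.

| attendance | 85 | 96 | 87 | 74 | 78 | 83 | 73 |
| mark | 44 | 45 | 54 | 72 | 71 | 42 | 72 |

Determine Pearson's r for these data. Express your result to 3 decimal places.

-0.802

n = 7, Σx = 576, Σy = 400, Σx² = 47788, Σy² = 24050, Σxy = 32366
nΣxy − ΣxΣy = 226562 − 230400 = -3838
nΣx² − (Σx)² = 334516 − 331776 = 2740; nΣy² − (Σy)² = 168350 − 160000 = 8350
r = -3838 / √(2740 × 8350) = -3838 / 4783.1998 ≈ -0.802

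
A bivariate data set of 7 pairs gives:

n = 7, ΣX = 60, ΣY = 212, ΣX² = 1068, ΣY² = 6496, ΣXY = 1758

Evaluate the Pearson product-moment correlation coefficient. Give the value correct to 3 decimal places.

r = (nΣXY − ΣXΣY) / √[(nΣX² − (ΣX)²)(nΣY² − (ΣY)²)]
Numerator: 7×1758 − 60×212 = -414
Denominator: √[(7476 − 3600)(45472 − 44944)] = √[3876 × 528] = 1430.5691
r = -414 / 1430.5691 ≈ -0.289

-0.289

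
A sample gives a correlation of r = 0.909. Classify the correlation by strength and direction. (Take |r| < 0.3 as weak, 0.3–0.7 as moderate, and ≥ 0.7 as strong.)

r = 0.909 > 0 so the relationship is positive.
|r| = 0.909, which falls in the strong range.

strong positive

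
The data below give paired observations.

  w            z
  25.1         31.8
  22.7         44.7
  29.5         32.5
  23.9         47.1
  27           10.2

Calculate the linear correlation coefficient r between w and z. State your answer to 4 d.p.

-0.5816

n = 5, Σw = 128.2, Σz = 166.3, Σw² = 3315.76, Σz² = 6388.03, Σwz = 4172.71
nΣwz − ΣwΣz = 20863.55 − 21319.66 = -456.11
nΣw² − (Σw)² = 16578.8 − 16435.24 = 143.56; nΣz² − (Σz)² = 31940.15 − 27655.69 = 4284.46
r = -456.11 / √(143.56 × 4284.46) = -456.11 / 784.2685 ≈ -0.5816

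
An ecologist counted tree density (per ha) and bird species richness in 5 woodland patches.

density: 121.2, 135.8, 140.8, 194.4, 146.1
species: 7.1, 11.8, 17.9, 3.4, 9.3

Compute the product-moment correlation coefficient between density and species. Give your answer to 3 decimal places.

n = 5, Σx = 738.3, Σy = 49.5, Σx² = 112092.29, Σy² = 608.11, Σxy = 7002.97
nΣxy − ΣxΣy = 35014.85 − 36545.85 = -1531
nΣx² − (Σx)² = 560461.45 − 545086.89 = 15374.56; nΣy² − (Σy)² = 3040.55 − 2450.25 = 590.3
r = -1531 / √(15374.56 × 590.3) = -1531 / 3012.5741 ≈ -0.508

-0.508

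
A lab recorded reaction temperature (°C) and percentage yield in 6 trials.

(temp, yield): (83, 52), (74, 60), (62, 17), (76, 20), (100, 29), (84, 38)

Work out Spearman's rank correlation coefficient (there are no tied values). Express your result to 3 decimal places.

0.200

Rank temp: 4, 2, 1, 3, 6, 5
Rank yield: 5, 6, 1, 2, 3, 4
d = rank(temp) − rank(yield): -1, -4, 0, 1, 3, 1; Σd² = 28
ρ = 1 − 6Σd² / [n(n²−1)] = 1 − 6×28 / (6×35) = 1 − 168/210 ≈ 0.200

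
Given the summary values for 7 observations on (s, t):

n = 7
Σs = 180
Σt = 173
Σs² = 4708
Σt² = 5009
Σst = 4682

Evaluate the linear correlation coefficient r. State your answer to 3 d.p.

r = (nΣst − ΣsΣt) / √[(nΣs² − (Σs)²)(nΣt² − (Σt)²)]
Numerator: 7×4682 − 180×173 = 1634
Denominator: √[(32956 − 32400)(35063 − 29929)] = √[556 × 5134] = 1689.5277
r = 1634 / 1689.5277 ≈ 0.967

0.967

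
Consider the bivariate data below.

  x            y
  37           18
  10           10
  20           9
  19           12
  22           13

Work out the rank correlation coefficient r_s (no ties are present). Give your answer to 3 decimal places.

Rank x: 5, 1, 3, 2, 4
Rank y: 5, 2, 1, 3, 4
d = rank(x) − rank(y): 0, -1, 2, -1, 0; Σd² = 6
ρ = 1 − 6Σd² / [n(n²−1)] = 1 − 6×6 / (5×24) = 1 − 36/120 ≈ 0.700

0.700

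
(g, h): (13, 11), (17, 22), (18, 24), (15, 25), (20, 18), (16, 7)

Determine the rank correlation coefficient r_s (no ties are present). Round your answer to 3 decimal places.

0.143

Rank g: 1, 4, 5, 2, 6, 3
Rank h: 2, 4, 5, 6, 3, 1
d = rank(g) − rank(h): -1, 0, 0, -4, 3, 2; Σd² = 30
ρ = 1 − 6Σd² / [n(n²−1)] = 1 − 6×30 / (6×35) = 1 − 180/210 ≈ 0.143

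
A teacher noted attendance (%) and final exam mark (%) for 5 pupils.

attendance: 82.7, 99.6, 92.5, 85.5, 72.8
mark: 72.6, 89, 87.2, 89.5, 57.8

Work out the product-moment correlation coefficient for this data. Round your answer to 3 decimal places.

0.863

n = 5, Σx = 433.1, Σy = 396.1, Σx² = 37925.79, Σy² = 32146.69, Σxy = 34794.51
nΣxy − ΣxΣy = 173972.55 − 171550.91 = 2421.64
nΣx² − (Σx)² = 189628.95 − 187575.61 = 2053.34; nΣy² − (Σy)² = 160733.45 − 156895.21 = 3838.24
r = 2421.64 / √(2053.34 × 3838.24) = 2421.64 / 2807.3496 ≈ 0.863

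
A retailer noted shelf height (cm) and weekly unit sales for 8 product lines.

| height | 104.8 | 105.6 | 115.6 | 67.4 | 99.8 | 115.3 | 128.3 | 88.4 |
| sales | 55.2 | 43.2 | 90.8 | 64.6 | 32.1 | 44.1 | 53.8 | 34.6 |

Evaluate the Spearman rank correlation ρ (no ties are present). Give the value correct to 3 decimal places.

0.262

Rank height: 4, 5, 7, 1, 3, 6, 8, 2
Rank sales: 6, 3, 8, 7, 1, 4, 5, 2
d = rank(height) − rank(sales): -2, 2, -1, -6, 2, 2, 3, 0; Σd² = 62
ρ = 1 − 6Σd² / [n(n²−1)] = 1 − 6×62 / (8×63) = 1 − 372/504 ≈ 0.262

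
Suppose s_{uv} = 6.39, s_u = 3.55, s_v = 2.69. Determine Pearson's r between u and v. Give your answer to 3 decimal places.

0.669

r = Cov(u,v) / (s_u · s_v) = 6.39 / (3.55 × 2.69)
  = 6.39 / 9.5495 ≈ 0.669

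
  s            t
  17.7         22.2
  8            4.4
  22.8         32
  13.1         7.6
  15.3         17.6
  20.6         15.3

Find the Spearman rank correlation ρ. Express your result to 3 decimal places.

Rank s: 4, 1, 6, 2, 3, 5
Rank t: 5, 1, 6, 2, 4, 3
d = rank(s) − rank(t): -1, 0, 0, 0, -1, 2; Σd² = 6
ρ = 1 − 6Σd² / [n(n²−1)] = 1 − 6×6 / (6×35) = 1 − 36/210 ≈ 0.829

0.829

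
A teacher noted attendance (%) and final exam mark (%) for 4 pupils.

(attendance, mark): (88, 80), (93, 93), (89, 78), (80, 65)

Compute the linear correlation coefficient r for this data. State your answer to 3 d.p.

n = 4, Σx = 350, Σy = 316, Σx² = 30714, Σy² = 25358, Σxy = 27831
nΣxy − ΣxΣy = 111324 − 110600 = 724
nΣx² − (Σx)² = 122856 − 122500 = 356; nΣy² − (Σy)² = 101432 − 99856 = 1576
r = 724 / √(356 × 1576) = 724 / 749.0367 ≈ 0.967

0.967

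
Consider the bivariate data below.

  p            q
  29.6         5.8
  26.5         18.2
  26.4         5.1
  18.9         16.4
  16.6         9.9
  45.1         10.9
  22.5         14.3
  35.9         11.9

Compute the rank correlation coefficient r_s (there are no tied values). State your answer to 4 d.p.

Rank p: 6, 5, 4, 2, 1, 8, 3, 7
Rank q: 2, 8, 1, 7, 3, 4, 6, 5
d = rank(p) − rank(q): 4, -3, 3, -5, -2, 4, -3, 2; Σd² = 92
ρ = 1 − 6Σd² / [n(n²−1)] = 1 − 6×92 / (8×63) = 1 − 552/504 ≈ -0.0952

-0.0952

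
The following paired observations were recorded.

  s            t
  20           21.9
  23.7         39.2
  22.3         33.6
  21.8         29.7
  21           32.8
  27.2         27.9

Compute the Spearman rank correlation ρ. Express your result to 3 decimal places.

0.371

Rank s: 1, 5, 4, 3, 2, 6
Rank t: 1, 6, 5, 3, 4, 2
d = rank(s) − rank(t): 0, -1, -1, 0, -2, 4; Σd² = 22
ρ = 1 − 6Σd² / [n(n²−1)] = 1 − 6×22 / (6×35) = 1 − 132/210 ≈ 0.371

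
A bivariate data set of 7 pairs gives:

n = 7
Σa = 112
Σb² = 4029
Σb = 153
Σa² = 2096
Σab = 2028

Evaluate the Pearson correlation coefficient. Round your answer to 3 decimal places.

r = (nΣab − ΣaΣb) / √[(nΣa² − (Σa)²)(nΣb² − (Σb)²)]
Numerator: 7×2028 − 112×153 = -2940
Denominator: √[(14672 − 12544)(28203 − 23409)] = √[2128 × 4794] = 3193.9994
r = -2940 / 3193.9994 ≈ -0.920

-0.920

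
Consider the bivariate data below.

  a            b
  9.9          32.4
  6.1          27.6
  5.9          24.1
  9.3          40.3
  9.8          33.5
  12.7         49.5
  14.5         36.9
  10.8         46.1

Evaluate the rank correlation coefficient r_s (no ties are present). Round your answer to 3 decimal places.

Rank a: 5, 2, 1, 3, 4, 7, 8, 6
Rank b: 3, 2, 1, 6, 4, 8, 5, 7
d = rank(a) − rank(b): 2, 0, 0, -3, 0, -1, 3, -1; Σd² = 24
ρ = 1 − 6Σd² / [n(n²−1)] = 1 − 6×24 / (8×63) = 1 − 144/504 ≈ 0.714

0.714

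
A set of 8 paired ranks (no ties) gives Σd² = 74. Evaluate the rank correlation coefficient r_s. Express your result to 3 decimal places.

ρ = 1 − 6Σd² / [n(n²−1)] = 1 − 6×74 / (8×63)
  = 1 − 444/504 = 1 − 0.8810 ≈ 0.119

0.119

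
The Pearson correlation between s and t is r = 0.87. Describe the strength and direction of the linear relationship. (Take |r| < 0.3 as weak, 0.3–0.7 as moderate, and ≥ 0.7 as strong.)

r = 0.87 > 0 so the relationship is positive.
|r| = 0.87, which falls in the strong range.

strong positive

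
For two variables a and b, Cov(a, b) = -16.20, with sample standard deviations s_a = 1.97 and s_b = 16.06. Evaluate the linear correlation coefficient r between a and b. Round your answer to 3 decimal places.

-0.512

r = Cov(a,b) / (s_a · s_b) = -16.20 / (1.97 × 16.06)
  = -16.20 / 31.6382 ≈ -0.512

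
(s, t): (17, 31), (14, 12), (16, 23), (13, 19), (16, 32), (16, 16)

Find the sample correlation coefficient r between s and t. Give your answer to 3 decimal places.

0.635

n = 6, Σs = 92, Σt = 133, Σs² = 1422, Σt² = 3275, Σst = 2078
nΣst − ΣsΣt = 12468 − 12236 = 232
nΣs² − (Σs)² = 8532 − 8464 = 68; nΣt² − (Σt)² = 19650 − 17689 = 1961
r = 232 / √(68 × 1961) = 232 / 365.1685 ≈ 0.635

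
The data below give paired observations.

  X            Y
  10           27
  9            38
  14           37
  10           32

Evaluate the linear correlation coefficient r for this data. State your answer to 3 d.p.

0.282

n = 4, ΣX = 43, ΣY = 134, ΣX² = 477, ΣY² = 4566, ΣXY = 1450
nΣXY − ΣXΣY = 5800 − 5762 = 38
nΣX² − (ΣX)² = 1908 − 1849 = 59; nΣY² − (ΣY)² = 18264 − 17956 = 308
r = 38 / √(59 × 308) = 38 / 134.8036 ≈ 0.282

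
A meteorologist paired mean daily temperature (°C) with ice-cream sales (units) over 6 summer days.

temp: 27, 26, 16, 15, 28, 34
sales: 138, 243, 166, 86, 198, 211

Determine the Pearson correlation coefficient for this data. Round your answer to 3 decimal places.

0.651

n = 6, Σx = 146, Σy = 1042, Σx² = 3826, Σy² = 196770, Σxy = 26708
nΣxy − ΣxΣy = 160248 − 152132 = 8116
nΣx² − (Σx)² = 22956 − 21316 = 1640; nΣy² − (Σy)² = 1180620 − 1085764 = 94856
r = 8116 / √(1640 × 94856) = 8116 / 12472.5234 ≈ 0.651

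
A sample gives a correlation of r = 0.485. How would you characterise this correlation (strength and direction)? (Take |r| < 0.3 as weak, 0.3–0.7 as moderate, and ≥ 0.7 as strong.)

moderate positive

r = 0.485 > 0 so the relationship is positive.
|r| = 0.485, which falls in the moderate range.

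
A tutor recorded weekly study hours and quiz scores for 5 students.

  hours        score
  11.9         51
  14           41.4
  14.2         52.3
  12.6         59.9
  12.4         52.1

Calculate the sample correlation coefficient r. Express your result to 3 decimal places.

n = 5, Σx = 65.1, Σy = 256.7, Σx² = 851.77, Σy² = 13352.67, Σxy = 3329.94
nΣxy − ΣxΣy = 16649.7 − 16711.17 = -61.47
nΣx² − (Σx)² = 4258.85 − 4238.01 = 20.84; nΣy² − (Σy)² = 66763.35 − 65894.89 = 868.46
r = -61.47 / √(20.84 × 868.46) = -61.47 / 134.5314 ≈ -0.457

-0.457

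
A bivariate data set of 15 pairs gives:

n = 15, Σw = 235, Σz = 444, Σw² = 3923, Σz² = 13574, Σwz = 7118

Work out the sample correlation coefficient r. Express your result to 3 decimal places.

r = (nΣwz − ΣwΣz) / √[(nΣw² − (Σw)²)(nΣz² − (Σz)²)]
Numerator: 15×7118 − 235×444 = 2430
Denominator: √[(58845 − 55225)(203610 − 197136)] = √[3620 × 6474] = 4841.0619
r = 2430 / 4841.0619 ≈ 0.502

0.502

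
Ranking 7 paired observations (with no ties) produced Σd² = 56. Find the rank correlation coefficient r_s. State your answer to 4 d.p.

ρ = 1 − 6Σd² / [n(n²−1)] = 1 − 6×56 / (7×48)
  = 1 − 336/336 = 1 − 1.00000 ≈ 0.0000

0.0000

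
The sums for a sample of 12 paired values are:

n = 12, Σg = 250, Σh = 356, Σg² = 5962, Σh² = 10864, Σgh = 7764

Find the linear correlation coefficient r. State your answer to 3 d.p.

0.727

r = (nΣgh − ΣgΣh) / √[(nΣg² − (Σg)²)(nΣh² − (Σh)²)]
Numerator: 12×7764 − 250×356 = 4168
Denominator: √[(71544 − 62500)(130368 − 126736)] = √[9044 × 3632] = 5731.3007
r = 4168 / 5731.3007 ≈ 0.727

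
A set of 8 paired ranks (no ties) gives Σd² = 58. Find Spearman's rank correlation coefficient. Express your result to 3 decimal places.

ρ = 1 − 6Σd² / [n(n²−1)] = 1 − 6×58 / (8×63)
  = 1 − 348/504 = 1 − 0.6905 ≈ 0.310

0.310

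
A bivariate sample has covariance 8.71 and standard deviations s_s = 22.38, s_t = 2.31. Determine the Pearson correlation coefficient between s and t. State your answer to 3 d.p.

r = Cov(s,t) / (s_s · s_t) = 8.71 / (22.38 × 2.31)
  = 8.71 / 51.6978 ≈ 0.168

0.168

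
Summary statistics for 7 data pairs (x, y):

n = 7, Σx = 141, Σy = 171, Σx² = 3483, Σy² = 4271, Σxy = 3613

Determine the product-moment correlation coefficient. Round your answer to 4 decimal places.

0.6868

r = (nΣxy − ΣxΣy) / √[(nΣx² − (Σx)²)(nΣy² − (Σy)²)]
Numerator: 7×3613 − 141×171 = 1180
Denominator: √[(24381 − 19881)(29897 − 29241)] = √[4500 × 656] = 1718.1385
r = 1180 / 1718.1385 ≈ 0.6868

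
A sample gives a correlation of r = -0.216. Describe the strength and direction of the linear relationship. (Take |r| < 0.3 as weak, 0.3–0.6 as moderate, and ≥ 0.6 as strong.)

weak negative

r = -0.216 < 0 so the relationship is negative.
|r| = 0.216, which falls in the weak range.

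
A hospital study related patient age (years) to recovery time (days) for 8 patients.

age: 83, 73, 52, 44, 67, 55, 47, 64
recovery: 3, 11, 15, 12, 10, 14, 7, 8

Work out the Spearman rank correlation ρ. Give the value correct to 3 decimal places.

Rank age: 8, 7, 3, 1, 6, 4, 2, 5
Rank recovery: 1, 5, 8, 6, 4, 7, 2, 3
d = rank(age) − rank(recovery): 7, 2, -5, -5, 2, -3, 0, 2; Σd² = 120
ρ = 1 − 6Σd² / [n(n²−1)] = 1 − 6×120 / (8×63) = 1 − 720/504 ≈ -0.429

-0.429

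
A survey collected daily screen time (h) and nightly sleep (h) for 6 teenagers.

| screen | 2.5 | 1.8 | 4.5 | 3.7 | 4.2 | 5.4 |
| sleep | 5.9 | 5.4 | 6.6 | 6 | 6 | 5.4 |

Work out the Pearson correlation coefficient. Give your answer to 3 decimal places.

0.237

n = 6, Σx = 22.1, Σy = 35.3, Σx² = 90.23, Σy² = 208.69, Σxy = 130.73
nΣxy − ΣxΣy = 784.38 − 780.13 = 4.25
nΣx² − (Σx)² = 541.38 − 488.41 = 52.97; nΣy² − (Σy)² = 1252.14 − 1246.09 = 6.05
r = 4.25 / √(52.97 × 6.05) = 4.25 / 17.9016 ≈ 0.237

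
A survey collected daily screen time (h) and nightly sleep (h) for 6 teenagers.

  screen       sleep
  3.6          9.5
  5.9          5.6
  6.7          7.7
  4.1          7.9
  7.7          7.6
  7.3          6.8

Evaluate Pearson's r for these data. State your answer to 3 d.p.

n = 6, Σx = 35.3, Σy = 45.1, Σx² = 222.05, Σy² = 347.31, Σxy = 259.38
nΣxy − ΣxΣy = 1556.28 − 1592.03 = -35.75
nΣx² − (Σx)² = 1332.3 − 1246.09 = 86.21; nΣy² − (Σy)² = 2083.86 − 2034.01 = 49.85
r = -35.75 / √(86.21 × 49.85) = -35.75 / 65.5558 ≈ -0.545

-0.545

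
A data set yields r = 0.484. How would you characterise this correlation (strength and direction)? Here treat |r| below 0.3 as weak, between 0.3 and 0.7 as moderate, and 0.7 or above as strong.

moderate positive

r = 0.484 > 0 so the relationship is positive.
|r| = 0.484, which falls in the moderate range.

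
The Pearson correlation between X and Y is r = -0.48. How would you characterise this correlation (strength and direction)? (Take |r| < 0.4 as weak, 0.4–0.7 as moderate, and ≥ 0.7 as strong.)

r = -0.48 < 0 so the relationship is negative.
|r| = 0.48, which falls in the moderate range.

moderate negative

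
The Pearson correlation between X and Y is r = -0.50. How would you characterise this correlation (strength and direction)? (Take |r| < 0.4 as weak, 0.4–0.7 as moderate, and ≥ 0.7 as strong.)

r = -0.50 < 0 so the relationship is negative.
|r| = 0.50, which falls in the moderate range.

moderate negative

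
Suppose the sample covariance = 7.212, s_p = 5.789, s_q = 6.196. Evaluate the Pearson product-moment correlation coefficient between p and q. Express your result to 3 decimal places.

r = Cov(p,q) / (s_p · s_q) = 7.212 / (5.789 × 6.196)
  = 7.212 / 35.8686 ≈ 0.201

0.201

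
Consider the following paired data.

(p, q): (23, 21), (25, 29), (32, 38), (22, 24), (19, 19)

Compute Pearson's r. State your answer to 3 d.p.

0.965

n = 5, Σp = 121, Σq = 131, Σp² = 3023, Σq² = 3663, Σpq = 3313
nΣpq − ΣpΣq = 16565 − 15851 = 714
nΣp² − (Σp)² = 15115 − 14641 = 474; nΣq² − (Σq)² = 18315 − 17161 = 1154
r = 714 / √(474 × 1154) = 714 / 739.5918 ≈ 0.965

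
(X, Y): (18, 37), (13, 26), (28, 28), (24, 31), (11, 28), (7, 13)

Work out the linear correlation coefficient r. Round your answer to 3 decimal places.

0.587

n = 6, ΣX = 101, ΣY = 163, ΣX² = 2023, ΣY² = 4743, ΣXY = 2931
nΣXY − ΣXΣY = 17586 − 16463 = 1123
nΣX² − (ΣX)² = 12138 − 10201 = 1937; nΣY² − (ΣY)² = 28458 − 26569 = 1889
r = 1123 / √(1937 × 1889) = 1123 / 1912.8494 ≈ 0.587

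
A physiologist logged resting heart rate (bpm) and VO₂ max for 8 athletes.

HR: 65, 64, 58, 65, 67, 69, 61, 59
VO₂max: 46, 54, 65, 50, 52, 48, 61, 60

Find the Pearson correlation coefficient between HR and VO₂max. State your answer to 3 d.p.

-0.888

n = 8, Σx = 508, Σy = 436, Σx² = 32362, Σy² = 24086, Σxy = 27523
nΣxy − ΣxΣy = 220184 − 221488 = -1304
nΣx² − (Σx)² = 258896 − 258064 = 832; nΣy² − (Σy)² = 192688 − 190096 = 2592
r = -1304 / √(832 × 2592) = -1304 / 1468.5176 ≈ -0.888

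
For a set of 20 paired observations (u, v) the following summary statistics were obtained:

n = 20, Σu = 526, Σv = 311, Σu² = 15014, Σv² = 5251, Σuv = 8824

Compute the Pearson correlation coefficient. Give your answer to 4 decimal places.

0.9213

r = (nΣuv − ΣuΣv) / √[(nΣu² − (Σu)²)(nΣv² − (Σv)²)]
Numerator: 20×8824 − 526×311 = 12894
Denominator: √[(300280 − 276676)(105020 − 96721)] = √[23604 × 8299] = 13996.0564
r = 12894 / 13996.0564 ≈ 0.9213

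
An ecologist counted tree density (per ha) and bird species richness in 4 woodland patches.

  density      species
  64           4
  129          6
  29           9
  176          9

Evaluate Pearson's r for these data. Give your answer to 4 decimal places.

n = 4, Σx = 398, Σy = 28, Σx² = 52554, Σy² = 214, Σxy = 2875
nΣxy − ΣxΣy = 11500 − 11144 = 356
nΣx² − (Σx)² = 210216 − 158404 = 51812; nΣy² − (Σy)² = 856 − 784 = 72
r = 356 / √(51812 × 72) = 356 / 1931.4409 ≈ 0.1843

0.1843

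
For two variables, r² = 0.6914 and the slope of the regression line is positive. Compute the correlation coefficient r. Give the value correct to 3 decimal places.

|r| = √0.6914 = 0.832
The association is positive, so r = 0.832.

0.832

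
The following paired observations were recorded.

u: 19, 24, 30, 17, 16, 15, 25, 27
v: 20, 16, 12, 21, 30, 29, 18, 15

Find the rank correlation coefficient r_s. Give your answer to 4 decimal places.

-0.9524

Rank u: 4, 5, 8, 3, 2, 1, 6, 7
Rank v: 5, 3, 1, 6, 8, 7, 4, 2
d = rank(u) − rank(v): -1, 2, 7, -3, -6, -6, 2, 5; Σd² = 164
ρ = 1 − 6Σd² / [n(n²−1)] = 1 − 6×164 / (8×63) = 1 − 984/504 ≈ -0.9524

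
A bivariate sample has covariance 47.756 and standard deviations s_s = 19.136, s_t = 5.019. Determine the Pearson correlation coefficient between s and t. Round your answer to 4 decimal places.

r = Cov(s,t) / (s_s · s_t) = 47.756 / (19.136 × 5.019)
  = 47.756 / 96.0436 ≈ 0.4972

0.4972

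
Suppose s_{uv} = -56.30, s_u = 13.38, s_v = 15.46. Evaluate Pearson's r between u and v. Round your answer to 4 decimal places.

-0.2722

r = Cov(u,v) / (s_u · s_v) = -56.30 / (13.38 × 15.46)
  = -56.30 / 206.8548 ≈ -0.2722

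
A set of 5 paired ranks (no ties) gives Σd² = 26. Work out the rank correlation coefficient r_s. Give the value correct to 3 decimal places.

-0.300

ρ = 1 − 6Σd² / [n(n²−1)] = 1 − 6×26 / (5×24)
  = 1 − 156/120 = 1 − 1.3000 ≈ -0.300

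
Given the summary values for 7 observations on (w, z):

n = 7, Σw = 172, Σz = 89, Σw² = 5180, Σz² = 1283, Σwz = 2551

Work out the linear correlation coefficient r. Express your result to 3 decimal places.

0.958

r = (nΣwz − ΣwΣz) / √[(nΣw² − (Σw)²)(nΣz² − (Σz)²)]
Numerator: 7×2551 − 172×89 = 2549
Denominator: √[(36260 − 29584)(8981 − 7921)] = √[6676 × 1060] = 2660.1804
r = 2549 / 2660.1804 ≈ 0.958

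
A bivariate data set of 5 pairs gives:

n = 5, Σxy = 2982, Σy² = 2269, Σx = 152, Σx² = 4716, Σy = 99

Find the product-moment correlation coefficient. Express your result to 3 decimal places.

-0.161

r = (nΣxy − ΣxΣy) / √[(nΣx² − (Σx)²)(nΣy² − (Σy)²)]
Numerator: 5×2982 − 152×99 = -138
Denominator: √[(23580 − 23104)(11345 − 9801)] = √[476 × 1544] = 857.2887
r = -138 / 857.2887 ≈ -0.161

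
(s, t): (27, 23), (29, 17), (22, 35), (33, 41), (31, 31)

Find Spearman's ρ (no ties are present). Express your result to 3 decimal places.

0.300

Rank s: 2, 3, 1, 5, 4
Rank t: 2, 1, 4, 5, 3
d = rank(s) − rank(t): 0, 2, -3, 0, 1; Σd² = 14
ρ = 1 − 6Σd² / [n(n²−1)] = 1 − 6×14 / (5×24) = 1 − 84/120 ≈ 0.300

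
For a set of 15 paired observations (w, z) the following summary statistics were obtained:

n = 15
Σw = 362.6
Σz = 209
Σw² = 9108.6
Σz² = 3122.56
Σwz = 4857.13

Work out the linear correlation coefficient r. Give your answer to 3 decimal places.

-0.726

r = (nΣwz − ΣwΣz) / √[(nΣw² − (Σw)²)(nΣz² − (Σz)²)]
Numerator: 15×4857.13 − 362.6×209 = -2926.45
Denominator: √[(136629 − 131478.76)(46838.4 − 43681)] = √[5150.24 × 3157.4] = 4032.5386
r = -2926.45 / 4032.5386 ≈ -0.726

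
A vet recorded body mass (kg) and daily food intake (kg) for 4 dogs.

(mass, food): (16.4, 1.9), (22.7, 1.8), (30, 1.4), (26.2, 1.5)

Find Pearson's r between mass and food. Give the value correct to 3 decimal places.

-0.951

n = 4, Σx = 95.3, Σy = 6.6, Σx² = 2370.69, Σy² = 11.06, Σxy = 153.32
nΣxy − ΣxΣy = 613.28 − 628.98 = -15.7
nΣx² − (Σx)² = 9482.76 − 9082.09 = 400.67; nΣy² − (Σy)² = 44.24 − 43.56 = 0.68
r = -15.7 / √(400.67 × 0.68) = -15.7 / 16.5062 ≈ -0.951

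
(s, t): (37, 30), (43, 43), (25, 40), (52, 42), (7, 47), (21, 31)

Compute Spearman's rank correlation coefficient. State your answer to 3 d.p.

Rank s: 4, 5, 3, 6, 1, 2
Rank t: 1, 5, 3, 4, 6, 2
d = rank(s) − rank(t): 3, 0, 0, 2, -5, 0; Σd² = 38
ρ = 1 − 6Σd² / [n(n²−1)] = 1 − 6×38 / (6×35) = 1 − 228/210 ≈ -0.086

-0.086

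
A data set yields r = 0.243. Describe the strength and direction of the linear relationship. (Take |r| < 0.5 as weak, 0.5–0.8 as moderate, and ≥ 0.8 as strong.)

weak positive

r = 0.243 > 0 so the relationship is positive.
|r| = 0.243, which falls in the weak range.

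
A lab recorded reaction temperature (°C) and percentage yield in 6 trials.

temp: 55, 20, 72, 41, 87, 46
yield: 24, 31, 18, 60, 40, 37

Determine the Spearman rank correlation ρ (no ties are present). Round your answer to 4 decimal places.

Rank temp: 4, 1, 5, 2, 6, 3
Rank yield: 2, 3, 1, 6, 5, 4
d = rank(temp) − rank(yield): 2, -2, 4, -4, 1, -1; Σd² = 42
ρ = 1 − 6Σd² / [n(n²−1)] = 1 − 6×42 / (6×35) = 1 − 252/210 ≈ -0.2000

-0.2000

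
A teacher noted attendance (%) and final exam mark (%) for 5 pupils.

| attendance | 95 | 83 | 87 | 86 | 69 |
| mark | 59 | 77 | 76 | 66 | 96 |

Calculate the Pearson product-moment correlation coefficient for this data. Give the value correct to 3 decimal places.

-0.957

n = 5, Σx = 420, Σy = 374, Σx² = 35640, Σy² = 28758, Σxy = 30908
nΣxy − ΣxΣy = 154540 − 157080 = -2540
nΣx² − (Σx)² = 178200 − 176400 = 1800; nΣy² − (Σy)² = 143790 − 139876 = 3914
r = -2540 / √(1800 × 3914) = -2540 / 2654.2796 ≈ -0.957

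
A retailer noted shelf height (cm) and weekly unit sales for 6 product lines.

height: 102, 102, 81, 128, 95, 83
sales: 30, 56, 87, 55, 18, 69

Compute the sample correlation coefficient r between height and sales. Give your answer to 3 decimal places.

-0.340

n = 6, Σx = 591, Σy = 315, Σx² = 59667, Σy² = 19715, Σxy = 30296
nΣxy − ΣxΣy = 181776 − 186165 = -4389
nΣx² − (Σx)² = 358002 − 349281 = 8721; nΣy² − (Σy)² = 118290 − 99225 = 19065
r = -4389 / √(8721 × 19065) = -4389 / 12894.4122 ≈ -0.340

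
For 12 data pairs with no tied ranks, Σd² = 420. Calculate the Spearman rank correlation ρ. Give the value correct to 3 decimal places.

-0.469

ρ = 1 − 6Σd² / [n(n²−1)] = 1 − 6×420 / (12×143)
  = 1 − 2520/1716 = 1 − 1.4685 ≈ -0.469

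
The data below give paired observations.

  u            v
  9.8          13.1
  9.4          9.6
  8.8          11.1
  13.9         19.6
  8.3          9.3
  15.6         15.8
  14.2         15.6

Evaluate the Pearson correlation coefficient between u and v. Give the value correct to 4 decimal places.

n = 7, Σu = 80, Σv = 94.1, Σu² = 968.94, Σv² = 1350.63, Σuv = 1133.93
nΣuv − ΣuΣv = 7937.51 − 7528 = 409.51
nΣu² − (Σu)² = 6782.58 − 6400 = 382.58; nΣv² − (Σv)² = 9454.41 − 8854.81 = 599.6
r = 409.51 / √(382.58 × 599.6) = 409.51 / 478.9519 ≈ 0.8550

0.8550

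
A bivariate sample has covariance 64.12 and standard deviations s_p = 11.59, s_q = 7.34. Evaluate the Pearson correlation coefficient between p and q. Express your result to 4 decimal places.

r = Cov(p,q) / (s_p · s_q) = 64.12 / (11.59 × 7.34)
  = 64.12 / 85.0706 ≈ 0.7537

0.7537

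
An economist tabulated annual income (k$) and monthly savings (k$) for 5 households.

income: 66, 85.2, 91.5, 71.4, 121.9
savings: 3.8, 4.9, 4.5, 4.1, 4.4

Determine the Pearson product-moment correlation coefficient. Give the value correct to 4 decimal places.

n = 5, Σx = 436, Σy = 21.7, Σx² = 39944.86, Σy² = 94.87, Σxy = 1909.13
nΣxy − ΣxΣy = 9545.65 − 9461.2 = 84.45
nΣx² − (Σx)² = 199724.3 − 190096 = 9628.3; nΣy² − (Σy)² = 474.35 − 470.89 = 3.46
r = 84.45 / √(9628.3 × 3.46) = 84.45 / 182.5210 ≈ 0.4627

0.4627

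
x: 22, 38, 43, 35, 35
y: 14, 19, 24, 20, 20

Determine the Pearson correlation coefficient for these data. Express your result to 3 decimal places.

0.952

n = 5, Σx = 173, Σy = 97, Σx² = 6227, Σy² = 1933, Σxy = 3462
nΣxy − ΣxΣy = 17310 − 16781 = 529
nΣx² − (Σx)² = 31135 − 29929 = 1206; nΣy² − (Σy)² = 9665 − 9409 = 256
r = 529 / √(1206 × 256) = 529 / 555.6402 ≈ 0.952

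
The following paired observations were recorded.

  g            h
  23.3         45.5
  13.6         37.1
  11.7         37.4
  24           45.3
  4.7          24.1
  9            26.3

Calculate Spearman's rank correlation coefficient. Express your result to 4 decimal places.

0.8857

Rank g: 5, 4, 3, 6, 1, 2
Rank h: 6, 3, 4, 5, 1, 2
d = rank(g) − rank(h): -1, 1, -1, 1, 0, 0; Σd² = 4
ρ = 1 − 6Σd² / [n(n²−1)] = 1 − 6×4 / (6×35) = 1 − 24/210 ≈ 0.8857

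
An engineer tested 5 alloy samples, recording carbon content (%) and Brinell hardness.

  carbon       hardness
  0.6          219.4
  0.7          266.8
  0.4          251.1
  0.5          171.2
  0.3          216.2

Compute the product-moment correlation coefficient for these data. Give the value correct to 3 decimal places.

0.298

n = 5, Σx = 2.5, Σy = 1124.7, Σx² = 1.35, Σy² = 258421.69, Σxy = 569.3
nΣxy − ΣxΣy = 2846.5 − 2811.75 = 34.75
nΣx² − (Σx)² = 6.75 − 6.25 = 0.5; nΣy² − (Σy)² = 1292108.45 − 1264950.09 = 27158.36
r = 34.75 / √(0.5 × 27158.36) = 34.75 / 116.5297 ≈ 0.298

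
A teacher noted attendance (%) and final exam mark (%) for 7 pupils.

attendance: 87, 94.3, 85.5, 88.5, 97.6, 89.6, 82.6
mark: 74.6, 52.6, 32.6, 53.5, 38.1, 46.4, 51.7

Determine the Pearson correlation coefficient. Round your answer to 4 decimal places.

n = 7, Σx = 625.1, Σy = 349.5, Σx² = 55980.67, Σy² = 18534.39, Σxy = 31118.85
nΣxy − ΣxΣy = 217831.95 − 218472.45 = -640.5
nΣx² − (Σx)² = 391864.69 − 390750.01 = 1114.68; nΣy² − (Σy)² = 129740.73 − 122150.25 = 7590.48
r = -640.5 / √(1114.68 × 7590.48) = -640.5 / 2908.7723 ≈ -0.2202

-0.2202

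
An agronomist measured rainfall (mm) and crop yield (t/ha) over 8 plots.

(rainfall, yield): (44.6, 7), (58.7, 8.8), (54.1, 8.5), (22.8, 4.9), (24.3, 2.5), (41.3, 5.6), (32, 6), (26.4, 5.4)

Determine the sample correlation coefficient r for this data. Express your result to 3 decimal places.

0.891

n = 8, Σx = 304.2, Σy = 48.7, Σx² = 12898.64, Σy² = 325.47, Σxy = 2026.92
nΣxy − ΣxΣy = 16215.36 − 14814.54 = 1400.82
nΣx² − (Σx)² = 103189.12 − 92537.64 = 10651.48; nΣy² − (Σy)² = 2603.76 − 2371.69 = 232.07
r = 1400.82 / √(10651.48 × 232.07) = 1400.82 / 1572.2242 ≈ 0.891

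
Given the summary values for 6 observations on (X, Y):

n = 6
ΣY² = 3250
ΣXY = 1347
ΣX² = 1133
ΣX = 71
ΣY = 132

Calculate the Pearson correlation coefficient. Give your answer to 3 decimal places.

-0.675

r = (nΣXY − ΣXΣY) / √[(nΣX² − (ΣX)²)(nΣY² − (ΣY)²)]
Numerator: 6×1347 − 71×132 = -1290
Denominator: √[(6798 − 5041)(19500 − 17424)] = √[1757 × 2076] = 1909.8513
r = -1290 / 1909.8513 ≈ -0.675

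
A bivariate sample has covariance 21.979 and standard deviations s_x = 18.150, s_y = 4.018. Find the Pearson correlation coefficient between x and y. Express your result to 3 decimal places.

r = Cov(x,y) / (s_x · s_y) = 21.979 / (18.150 × 4.018)
  = 21.979 / 72.9267 ≈ 0.301

0.301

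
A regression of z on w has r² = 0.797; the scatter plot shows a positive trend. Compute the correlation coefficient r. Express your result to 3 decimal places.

|r| = √0.797 = 0.893
The association is positive, so r = 0.893.

0.893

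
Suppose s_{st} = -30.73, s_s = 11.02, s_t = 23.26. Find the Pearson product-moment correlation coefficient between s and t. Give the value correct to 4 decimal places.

r = Cov(s,t) / (s_s · s_t) = -30.73 / (11.02 × 23.26)
  = -30.73 / 256.3252 ≈ -0.1199

-0.1199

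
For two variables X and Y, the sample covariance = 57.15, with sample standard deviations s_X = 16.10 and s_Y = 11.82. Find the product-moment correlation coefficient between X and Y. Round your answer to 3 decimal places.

r = Cov(X,Y) / (s_X · s_Y) = 57.15 / (16.10 × 11.82)
  = 57.15 / 190.3020 ≈ 0.300

0.300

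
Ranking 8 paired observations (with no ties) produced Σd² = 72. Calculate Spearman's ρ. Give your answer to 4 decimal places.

ρ = 1 − 6Σd² / [n(n²−1)] = 1 − 6×72 / (8×63)
  = 1 − 432/504 = 1 − 0.85714 ≈ 0.1429

0.1429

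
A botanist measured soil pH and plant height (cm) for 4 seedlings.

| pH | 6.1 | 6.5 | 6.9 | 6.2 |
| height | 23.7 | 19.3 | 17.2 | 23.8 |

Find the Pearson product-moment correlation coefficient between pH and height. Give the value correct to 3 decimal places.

-0.970

n = 4, Σx = 25.7, Σy = 84, Σx² = 165.51, Σy² = 1796.46, Σxy = 536.26
nΣxy − ΣxΣy = 2145.04 − 2158.8 = -13.76
nΣx² − (Σx)² = 662.04 − 660.49 = 1.55; nΣy² − (Σy)² = 7185.84 − 7056 = 129.84
r = -13.76 / √(1.55 × 129.84) = -13.76 / 14.1863 ≈ -0.970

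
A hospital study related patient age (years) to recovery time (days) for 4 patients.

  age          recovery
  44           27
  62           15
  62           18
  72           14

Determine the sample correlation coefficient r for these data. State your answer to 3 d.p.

-0.957

n = 4, Σx = 240, Σy = 74, Σx² = 14808, Σy² = 1474, Σxy = 4242
nΣxy − ΣxΣy = 16968 − 17760 = -792
nΣx² − (Σx)² = 59232 − 57600 = 1632; nΣy² − (Σy)² = 5896 − 5476 = 420
r = -792 / √(1632 × 420) = -792 / 827.9130 ≈ -0.957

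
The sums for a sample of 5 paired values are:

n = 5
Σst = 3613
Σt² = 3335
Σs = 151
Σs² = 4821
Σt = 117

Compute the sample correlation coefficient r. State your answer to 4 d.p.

r = (nΣst − ΣsΣt) / √[(nΣs² − (Σs)²)(nΣt² − (Σt)²)]
Numerator: 5×3613 − 151×117 = 398
Denominator: √[(24105 − 22801)(16675 − 13689)] = √[1304 × 2986] = 1973.2572
r = 398 / 1973.2572 ≈ 0.2017

0.2017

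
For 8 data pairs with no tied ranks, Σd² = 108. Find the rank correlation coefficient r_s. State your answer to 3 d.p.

-0.286

ρ = 1 − 6Σd² / [n(n²−1)] = 1 − 6×108 / (8×63)
  = 1 − 648/504 = 1 − 1.2857 ≈ -0.286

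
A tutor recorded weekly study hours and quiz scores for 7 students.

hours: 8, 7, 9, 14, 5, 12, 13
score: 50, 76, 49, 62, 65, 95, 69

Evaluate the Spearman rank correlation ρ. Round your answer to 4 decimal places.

Rank hours: 3, 2, 4, 7, 1, 5, 6
Rank score: 2, 6, 1, 3, 4, 7, 5
d = rank(hours) − rank(score): 1, -4, 3, 4, -3, -2, 1; Σd² = 56
ρ = 1 − 6Σd² / [n(n²−1)] = 1 − 6×56 / (7×48) = 1 − 336/336 ≈ 0.0000

0.0000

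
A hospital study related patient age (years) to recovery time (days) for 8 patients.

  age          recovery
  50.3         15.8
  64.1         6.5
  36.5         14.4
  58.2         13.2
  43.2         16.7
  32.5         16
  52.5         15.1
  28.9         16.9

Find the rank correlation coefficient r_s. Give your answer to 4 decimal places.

Rank age: 5, 8, 3, 7, 4, 2, 6, 1
Rank recovery: 5, 1, 3, 2, 7, 6, 4, 8
d = rank(age) − rank(recovery): 0, 7, 0, 5, -3, -4, 2, -7; Σd² = 152
ρ = 1 − 6Σd² / [n(n²−1)] = 1 − 6×152 / (8×63) = 1 − 912/504 ≈ -0.8095

-0.8095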